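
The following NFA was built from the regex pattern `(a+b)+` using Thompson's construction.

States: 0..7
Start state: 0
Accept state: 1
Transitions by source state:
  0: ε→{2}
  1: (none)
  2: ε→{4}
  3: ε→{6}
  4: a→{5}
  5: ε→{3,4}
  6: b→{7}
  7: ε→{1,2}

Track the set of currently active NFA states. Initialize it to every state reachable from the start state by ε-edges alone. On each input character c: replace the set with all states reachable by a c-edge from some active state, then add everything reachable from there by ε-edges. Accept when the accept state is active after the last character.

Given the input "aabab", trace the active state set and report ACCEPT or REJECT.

Answer: ACCEPT

Trace:
S₀ = ε-closure({0}) = {0,2,4}
'a' @ 1: {3,4,5,6}
'a' @ 2: {3,4,5,6}
'b' @ 3: {1,2,4,7}  ✓accept
'a' @ 4: {3,4,5,6}
'b' @ 5: {1,2,4,7}  ✓accept
after full input: {1,2,4,7}  (accept=1 in)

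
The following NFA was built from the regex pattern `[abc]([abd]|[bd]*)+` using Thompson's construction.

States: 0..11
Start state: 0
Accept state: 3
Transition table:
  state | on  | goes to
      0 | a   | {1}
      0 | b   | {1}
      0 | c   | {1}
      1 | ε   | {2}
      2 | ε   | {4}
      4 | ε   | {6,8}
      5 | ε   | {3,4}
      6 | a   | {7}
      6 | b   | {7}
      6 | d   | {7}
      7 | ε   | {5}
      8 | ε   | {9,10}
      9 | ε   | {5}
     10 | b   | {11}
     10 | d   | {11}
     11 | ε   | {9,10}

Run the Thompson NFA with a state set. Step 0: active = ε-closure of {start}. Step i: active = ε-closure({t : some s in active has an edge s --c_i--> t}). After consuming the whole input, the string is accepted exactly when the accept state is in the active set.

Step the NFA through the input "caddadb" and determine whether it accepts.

initial (ε-close {0}): {0}
'c' @ 1: {1,2,3,4,5,6,8,9,10}  [accepting]
'a' @ 2: {3,4,5,6,7,8,9,10}  [accepting]
'd' @ 3: {3,4,5,6,7,8,9,10,11}  [accepting]
'd' @ 4: {3,4,5,6,7,8,9,10,11}  [accepting]
'a' @ 5: {3,4,5,6,7,8,9,10}  [accepting]
'd' @ 6: {3,4,5,6,7,8,9,10,11}  [accepting]
'b' @ 7: {3,4,5,6,7,8,9,10,11}  [accepting]
final: {3,4,5,6,7,8,9,10,11}; accept 3 in set

Answer: ACCEPT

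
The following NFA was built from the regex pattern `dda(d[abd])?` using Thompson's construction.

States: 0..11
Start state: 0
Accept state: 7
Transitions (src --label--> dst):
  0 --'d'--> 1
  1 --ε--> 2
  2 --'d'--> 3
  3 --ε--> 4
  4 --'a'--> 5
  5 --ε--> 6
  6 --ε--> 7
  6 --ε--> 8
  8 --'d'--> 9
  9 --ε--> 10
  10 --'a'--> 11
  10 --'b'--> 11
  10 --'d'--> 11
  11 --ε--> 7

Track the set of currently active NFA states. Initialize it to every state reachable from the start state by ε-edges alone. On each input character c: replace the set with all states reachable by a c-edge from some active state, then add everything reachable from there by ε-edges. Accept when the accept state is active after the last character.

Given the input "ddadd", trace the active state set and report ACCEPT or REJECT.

Answer: ACCEPT

Trace:
initial (ε-close {0}): {0}
'd' @ 1: {1,2}
'd' @ 2: {3,4}
'a' @ 3: {5,6,7,8}  (accept∈set)
'd' @ 4: {9,10}
'd' @ 5: {7,11}  (accept∈set)
after full input: {7,11}  (accept=7 in)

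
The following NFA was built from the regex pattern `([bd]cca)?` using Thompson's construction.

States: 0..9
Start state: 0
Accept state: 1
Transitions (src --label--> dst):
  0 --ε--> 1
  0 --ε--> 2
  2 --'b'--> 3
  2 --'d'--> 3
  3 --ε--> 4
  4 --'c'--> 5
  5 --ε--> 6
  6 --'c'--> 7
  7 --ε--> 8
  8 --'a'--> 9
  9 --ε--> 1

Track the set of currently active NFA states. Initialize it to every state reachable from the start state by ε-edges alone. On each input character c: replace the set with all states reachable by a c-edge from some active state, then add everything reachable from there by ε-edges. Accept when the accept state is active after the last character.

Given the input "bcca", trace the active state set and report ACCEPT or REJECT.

start: ε-closure({0}) = {0,1,2}
'b' @ 1: {3,4}
'c' @ 2: {5,6}
'c' @ 3: {7,8}
'a' @ 4: {1,9}  (accept∈set)
final: {1,9}; accept 1 in set

Answer: ACCEPT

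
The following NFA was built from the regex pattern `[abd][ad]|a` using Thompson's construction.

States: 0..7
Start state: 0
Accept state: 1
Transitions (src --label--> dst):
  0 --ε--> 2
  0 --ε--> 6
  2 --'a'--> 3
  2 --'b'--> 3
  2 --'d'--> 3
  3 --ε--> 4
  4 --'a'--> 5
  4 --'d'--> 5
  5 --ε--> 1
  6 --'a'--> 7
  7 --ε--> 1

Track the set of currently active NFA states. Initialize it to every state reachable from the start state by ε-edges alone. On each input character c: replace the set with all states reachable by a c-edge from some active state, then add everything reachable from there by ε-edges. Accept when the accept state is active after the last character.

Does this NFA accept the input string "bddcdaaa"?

Answer: REJECT

Trace:
initial (ε-close {0}): {0,2,6}
'b' @ 1: {3,4}
'd' @ 2: {1,5}  [accepting]
'd' @ 3: {}  — no active states
rest 'cdaaa' ignored (set empty)
end set {} — state 1 not in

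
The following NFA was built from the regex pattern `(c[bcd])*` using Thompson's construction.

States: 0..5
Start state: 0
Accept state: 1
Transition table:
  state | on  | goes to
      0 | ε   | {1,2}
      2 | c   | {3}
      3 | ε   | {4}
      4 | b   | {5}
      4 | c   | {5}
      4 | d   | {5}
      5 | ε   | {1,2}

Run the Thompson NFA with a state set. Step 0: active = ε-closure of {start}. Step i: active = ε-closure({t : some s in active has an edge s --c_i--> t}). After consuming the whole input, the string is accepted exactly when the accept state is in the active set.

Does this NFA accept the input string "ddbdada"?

Answer: REJECT

Derivation:
S₀ = ε-closure({0}) = {0,1,2}
'd' @ 1: {}  — state set empty
rest 'dbdada' ignored (set empty)
final: {}; accept 1 not in set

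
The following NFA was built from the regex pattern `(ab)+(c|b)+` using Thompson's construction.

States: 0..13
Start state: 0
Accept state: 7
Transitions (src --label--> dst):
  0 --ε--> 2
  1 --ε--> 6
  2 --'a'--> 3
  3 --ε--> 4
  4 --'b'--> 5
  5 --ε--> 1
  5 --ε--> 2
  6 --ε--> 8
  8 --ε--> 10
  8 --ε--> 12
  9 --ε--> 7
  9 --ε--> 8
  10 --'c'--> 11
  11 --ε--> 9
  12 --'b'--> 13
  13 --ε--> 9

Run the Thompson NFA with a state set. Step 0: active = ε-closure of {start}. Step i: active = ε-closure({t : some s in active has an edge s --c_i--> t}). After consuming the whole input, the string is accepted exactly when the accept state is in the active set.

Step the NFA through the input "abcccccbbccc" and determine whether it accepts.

Answer: ACCEPT

Steps:
start: ε-closure({0}) = {0,2}
'a' @ 1: {3,4}
'b' @ 2: {1,2,5,6,8,10,12}
'c' @ 3: {7,8,9,10,11,12}  (accept∈set)
'c' @ 4: {7,8,9,10,11,12}  (accept∈set)
'c' @ 5: {7,8,9,10,11,12}  (accept∈set)
'c' @ 6: {7,8,9,10,11,12}  (accept∈set)
'c' @ 7: {7,8,9,10,11,12}  (accept∈set)
'b' @ 8: {7,8,9,10,12,13}  (accept∈set)
'b' @ 9: {7,8,9,10,12,13}  (accept∈set)
'c' @ 10: {7,8,9,10,11,12}  (accept∈set)
'c' @ 11: {7,8,9,10,11,12}  (accept∈set)
'c' @ 12: {7,8,9,10,11,12}  (accept∈set)
end set {7,8,9,10,11,12} — state 7 in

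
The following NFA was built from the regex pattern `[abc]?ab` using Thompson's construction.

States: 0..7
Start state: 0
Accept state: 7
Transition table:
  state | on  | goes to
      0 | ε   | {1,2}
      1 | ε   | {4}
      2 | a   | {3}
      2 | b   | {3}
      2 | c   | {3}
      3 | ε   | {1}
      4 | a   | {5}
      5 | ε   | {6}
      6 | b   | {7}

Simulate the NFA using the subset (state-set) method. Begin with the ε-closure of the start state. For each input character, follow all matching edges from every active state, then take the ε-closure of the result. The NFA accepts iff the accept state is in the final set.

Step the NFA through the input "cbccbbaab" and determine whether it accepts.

initial (ε-close {0}): {0,1,2,4}
'c' @ 1: {1,3,4}
'b' @ 2: {}  — dead — no transitions
rest 'ccbbaab' ignored (set empty)
end set {} — state 7 not in

Answer: REJECT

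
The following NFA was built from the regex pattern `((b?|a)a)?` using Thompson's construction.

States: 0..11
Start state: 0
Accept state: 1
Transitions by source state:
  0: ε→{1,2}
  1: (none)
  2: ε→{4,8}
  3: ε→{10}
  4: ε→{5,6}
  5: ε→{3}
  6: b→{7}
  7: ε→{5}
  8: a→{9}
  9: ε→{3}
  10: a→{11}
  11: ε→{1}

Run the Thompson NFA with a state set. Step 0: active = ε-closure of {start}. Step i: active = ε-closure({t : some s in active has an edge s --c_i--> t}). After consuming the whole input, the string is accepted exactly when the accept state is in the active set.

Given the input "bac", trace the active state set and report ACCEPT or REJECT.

Answer: REJECT

Steps:
S₀ = ε-closure({0}) = {0,1,2,3,4,5,6,8,10}
'b' @ 1: {3,5,7,10}
'a' @ 2: {1,11}  (accept∈set)
'c' @ 3: {}  — no active states
after full input: {}  (accept=1 not in)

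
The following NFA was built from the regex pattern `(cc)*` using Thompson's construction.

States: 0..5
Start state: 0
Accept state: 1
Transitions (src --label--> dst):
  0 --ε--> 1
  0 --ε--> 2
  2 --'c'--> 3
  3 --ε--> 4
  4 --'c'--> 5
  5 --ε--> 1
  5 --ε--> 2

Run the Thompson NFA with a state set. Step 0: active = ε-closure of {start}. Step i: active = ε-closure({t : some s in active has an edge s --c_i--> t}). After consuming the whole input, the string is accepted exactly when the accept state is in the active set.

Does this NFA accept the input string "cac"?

Answer: REJECT

Steps:
start: ε-closure({0}) = {0,1,2}
'c' @ 1: {3,4}
'a' @ 2: {}  — state set empty
rest 'c' ignored (set empty)
final: {}; accept 1 not in set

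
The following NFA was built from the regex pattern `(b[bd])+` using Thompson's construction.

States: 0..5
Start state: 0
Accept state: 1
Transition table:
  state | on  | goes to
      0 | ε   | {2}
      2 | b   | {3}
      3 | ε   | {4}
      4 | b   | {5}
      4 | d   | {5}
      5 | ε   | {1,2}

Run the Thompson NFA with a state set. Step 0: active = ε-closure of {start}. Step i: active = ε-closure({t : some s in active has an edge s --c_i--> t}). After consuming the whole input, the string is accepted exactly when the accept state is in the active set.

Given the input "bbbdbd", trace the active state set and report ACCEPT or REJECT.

Answer: ACCEPT

Trace:
start: ε-closure({0}) = {0,2}
'b' @ 1: {3,4}
'b' @ 2: {1,2,5}  [accepting]
'b' @ 3: {3,4}
'd' @ 4: {1,2,5}  [accepting]
'b' @ 5: {3,4}
'd' @ 6: {1,2,5}  [accepting]
end set {1,2,5} — state 1 in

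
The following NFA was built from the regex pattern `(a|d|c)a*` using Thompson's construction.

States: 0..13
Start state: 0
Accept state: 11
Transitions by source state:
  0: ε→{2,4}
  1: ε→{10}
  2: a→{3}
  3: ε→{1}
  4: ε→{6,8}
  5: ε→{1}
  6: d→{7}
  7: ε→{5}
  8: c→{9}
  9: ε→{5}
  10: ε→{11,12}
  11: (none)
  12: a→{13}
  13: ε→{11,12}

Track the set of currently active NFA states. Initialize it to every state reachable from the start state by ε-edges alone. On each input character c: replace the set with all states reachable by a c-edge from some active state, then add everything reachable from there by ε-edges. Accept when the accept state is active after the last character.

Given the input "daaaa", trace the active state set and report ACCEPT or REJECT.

Answer: ACCEPT

Derivation:
initial (ε-close {0}): {0,2,4,6,8}
'd' @ 1: {1,5,7,10,11,12}  (accept∈set)
'a' @ 2: {11,12,13}  (accept∈set)
'a' @ 3: {11,12,13}  (accept∈set)
'a' @ 4: {11,12,13}  (accept∈set)
'a' @ 5: {11,12,13}  (accept∈set)
end set {11,12,13} — state 11 in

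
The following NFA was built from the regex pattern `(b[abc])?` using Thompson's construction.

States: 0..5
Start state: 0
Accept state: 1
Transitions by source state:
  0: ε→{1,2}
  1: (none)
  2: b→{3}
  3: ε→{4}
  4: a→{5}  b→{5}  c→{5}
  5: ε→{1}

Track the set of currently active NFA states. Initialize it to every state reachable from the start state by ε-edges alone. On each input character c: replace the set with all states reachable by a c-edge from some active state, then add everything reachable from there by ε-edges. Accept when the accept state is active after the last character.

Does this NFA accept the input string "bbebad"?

Answer: REJECT

Steps:
start: ε-closure({0}) = {0,1,2}
'b' @ 1: {3,4}
'b' @ 2: {1,5}  ✓accept
'e' @ 3: {}  — dead — no transitions
rest 'bad' ignored (set empty)
end set {} — state 1 not in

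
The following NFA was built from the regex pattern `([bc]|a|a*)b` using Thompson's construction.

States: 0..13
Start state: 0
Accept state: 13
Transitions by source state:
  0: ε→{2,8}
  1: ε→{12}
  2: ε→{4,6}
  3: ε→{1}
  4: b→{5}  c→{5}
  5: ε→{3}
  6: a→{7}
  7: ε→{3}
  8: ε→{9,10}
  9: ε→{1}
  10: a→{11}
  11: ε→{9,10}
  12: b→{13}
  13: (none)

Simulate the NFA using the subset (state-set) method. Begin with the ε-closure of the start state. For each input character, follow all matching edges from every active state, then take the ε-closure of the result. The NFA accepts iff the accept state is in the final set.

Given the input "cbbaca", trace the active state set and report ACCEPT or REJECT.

Answer: REJECT

Trace:
initial (ε-close {0}): {0,1,2,4,6,8,9,10,12}
'c' @ 1: {1,3,5,12}
'b' @ 2: {13}  (accept∈set)
'b' @ 3: {}  — dead — no transitions
rest 'aca' ignored (set empty)
end set {} — state 13 not in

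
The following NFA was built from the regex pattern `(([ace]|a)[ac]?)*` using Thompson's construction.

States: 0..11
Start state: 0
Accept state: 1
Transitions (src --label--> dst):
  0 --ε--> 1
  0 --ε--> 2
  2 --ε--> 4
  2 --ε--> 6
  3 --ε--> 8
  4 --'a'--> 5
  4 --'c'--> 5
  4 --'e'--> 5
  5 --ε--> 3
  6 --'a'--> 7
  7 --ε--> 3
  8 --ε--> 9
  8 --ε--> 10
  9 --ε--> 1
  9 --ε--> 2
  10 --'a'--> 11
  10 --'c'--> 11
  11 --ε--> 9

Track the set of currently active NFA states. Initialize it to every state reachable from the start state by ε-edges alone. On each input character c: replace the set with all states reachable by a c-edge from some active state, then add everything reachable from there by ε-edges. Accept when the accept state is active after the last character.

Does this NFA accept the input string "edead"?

Answer: REJECT

Trace:
start: ε-closure({0}) = {0,1,2,4,6}
'e' @ 1: {1,2,3,4,5,6,8,9,10}  (accept∈set)
'd' @ 2: {}  — state set empty
rest 'ead' ignored (set empty)
final: {}; accept 1 not in set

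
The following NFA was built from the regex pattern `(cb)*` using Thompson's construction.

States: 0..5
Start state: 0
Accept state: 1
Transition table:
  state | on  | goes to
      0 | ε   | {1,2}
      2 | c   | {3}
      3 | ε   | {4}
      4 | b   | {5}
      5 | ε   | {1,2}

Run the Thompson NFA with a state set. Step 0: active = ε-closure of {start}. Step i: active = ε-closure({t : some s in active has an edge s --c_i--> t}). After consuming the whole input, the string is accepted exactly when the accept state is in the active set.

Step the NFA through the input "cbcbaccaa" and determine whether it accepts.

Answer: REJECT

Derivation:
start: ε-closure({0}) = {0,1,2}
'c' @ 1: {3,4}
'b' @ 2: {1,2,5}  ✓accept
'c' @ 3: {3,4}
'b' @ 4: {1,2,5}  ✓accept
'a' @ 5: {}  — state set empty
rest 'ccaa' ignored (set empty)
end set {} — state 1 not in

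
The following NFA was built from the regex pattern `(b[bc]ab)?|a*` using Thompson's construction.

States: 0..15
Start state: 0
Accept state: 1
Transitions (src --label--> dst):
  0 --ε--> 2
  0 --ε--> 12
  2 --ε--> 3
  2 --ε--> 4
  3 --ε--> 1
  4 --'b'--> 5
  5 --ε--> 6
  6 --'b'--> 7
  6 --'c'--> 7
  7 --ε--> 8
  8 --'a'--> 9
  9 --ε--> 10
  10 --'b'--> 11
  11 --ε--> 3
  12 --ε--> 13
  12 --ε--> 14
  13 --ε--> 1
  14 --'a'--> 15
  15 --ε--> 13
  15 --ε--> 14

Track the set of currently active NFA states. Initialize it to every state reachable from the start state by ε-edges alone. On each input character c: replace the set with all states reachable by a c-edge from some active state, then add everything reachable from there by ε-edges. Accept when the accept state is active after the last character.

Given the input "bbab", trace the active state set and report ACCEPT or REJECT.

initial (ε-close {0}): {0,1,2,3,4,12,13,14}
'b' @ 1: {5,6}
'b' @ 2: {7,8}
'a' @ 3: {9,10}
'b' @ 4: {1,3,11}  ✓accept
final: {1,3,11}; accept 1 in set

Answer: ACCEPT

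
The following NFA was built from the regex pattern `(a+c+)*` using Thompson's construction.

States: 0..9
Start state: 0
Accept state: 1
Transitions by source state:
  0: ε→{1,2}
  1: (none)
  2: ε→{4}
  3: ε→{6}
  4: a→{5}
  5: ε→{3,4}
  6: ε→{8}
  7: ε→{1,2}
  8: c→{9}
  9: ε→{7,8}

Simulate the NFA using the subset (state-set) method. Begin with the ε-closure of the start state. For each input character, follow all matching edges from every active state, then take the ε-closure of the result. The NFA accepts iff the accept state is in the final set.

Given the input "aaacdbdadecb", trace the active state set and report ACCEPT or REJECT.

Answer: REJECT

Derivation:
S₀ = ε-closure({0}) = {0,1,2,4}
'a' @ 1: {3,4,5,6,8}
'a' @ 2: {3,4,5,6,8}
'a' @ 3: {3,4,5,6,8}
'c' @ 4: {1,2,4,7,8,9}  [accepting]
'd' @ 5: {}  — dead — no transitions
rest 'bdadecb' ignored (set empty)
final: {}; accept 1 not in set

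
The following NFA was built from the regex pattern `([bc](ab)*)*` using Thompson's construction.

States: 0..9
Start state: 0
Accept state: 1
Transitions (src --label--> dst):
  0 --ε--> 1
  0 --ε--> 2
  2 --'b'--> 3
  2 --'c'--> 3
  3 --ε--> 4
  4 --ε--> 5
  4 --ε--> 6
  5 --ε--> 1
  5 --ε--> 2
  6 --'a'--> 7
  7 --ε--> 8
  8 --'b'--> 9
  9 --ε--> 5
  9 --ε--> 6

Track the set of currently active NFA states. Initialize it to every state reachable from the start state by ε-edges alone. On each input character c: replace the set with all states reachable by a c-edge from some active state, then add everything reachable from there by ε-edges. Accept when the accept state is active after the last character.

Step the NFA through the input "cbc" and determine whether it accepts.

Answer: ACCEPT

Steps:
S₀ = ε-closure({0}) = {0,1,2}
'c' @ 1: {1,2,3,4,5,6}  ✓accept
'b' @ 2: {1,2,3,4,5,6}  ✓accept
'c' @ 3: {1,2,3,4,5,6}  ✓accept
after full input: {1,2,3,4,5,6}  (accept=1 in)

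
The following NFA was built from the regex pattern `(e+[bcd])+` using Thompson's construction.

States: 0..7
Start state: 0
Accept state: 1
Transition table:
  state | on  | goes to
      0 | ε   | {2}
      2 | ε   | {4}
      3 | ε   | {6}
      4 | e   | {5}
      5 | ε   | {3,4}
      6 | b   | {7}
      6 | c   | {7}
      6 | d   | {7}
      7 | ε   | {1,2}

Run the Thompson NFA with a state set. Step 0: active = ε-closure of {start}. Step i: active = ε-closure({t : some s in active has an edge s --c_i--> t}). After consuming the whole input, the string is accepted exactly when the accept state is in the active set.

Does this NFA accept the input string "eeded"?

Answer: ACCEPT

Trace:
initial (ε-close {0}): {0,2,4}
'e' @ 1: {3,4,5,6}
'e' @ 2: {3,4,5,6}
'd' @ 3: {1,2,4,7}  (accept∈set)
'e' @ 4: {3,4,5,6}
'd' @ 5: {1,2,4,7}  (accept∈set)
final: {1,2,4,7}; accept 1 in set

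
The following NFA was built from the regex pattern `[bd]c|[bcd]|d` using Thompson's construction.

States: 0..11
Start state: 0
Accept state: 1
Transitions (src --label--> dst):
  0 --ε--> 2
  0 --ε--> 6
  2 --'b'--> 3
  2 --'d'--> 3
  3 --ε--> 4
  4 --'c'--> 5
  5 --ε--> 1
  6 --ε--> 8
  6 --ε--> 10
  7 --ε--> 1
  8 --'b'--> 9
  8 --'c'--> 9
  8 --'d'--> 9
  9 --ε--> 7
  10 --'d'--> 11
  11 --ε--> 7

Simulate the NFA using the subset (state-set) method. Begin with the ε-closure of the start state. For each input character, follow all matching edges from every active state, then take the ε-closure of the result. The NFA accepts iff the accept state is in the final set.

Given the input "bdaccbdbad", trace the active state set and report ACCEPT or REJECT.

S₀ = ε-closure({0}) = {0,2,6,8,10}
'b' @ 1: {1,3,4,7,9}  ✓accept
'd' @ 2: {}  — state set empty
rest 'accbdbad' ignored (set empty)
end set {} — state 1 not in

Answer: REJECT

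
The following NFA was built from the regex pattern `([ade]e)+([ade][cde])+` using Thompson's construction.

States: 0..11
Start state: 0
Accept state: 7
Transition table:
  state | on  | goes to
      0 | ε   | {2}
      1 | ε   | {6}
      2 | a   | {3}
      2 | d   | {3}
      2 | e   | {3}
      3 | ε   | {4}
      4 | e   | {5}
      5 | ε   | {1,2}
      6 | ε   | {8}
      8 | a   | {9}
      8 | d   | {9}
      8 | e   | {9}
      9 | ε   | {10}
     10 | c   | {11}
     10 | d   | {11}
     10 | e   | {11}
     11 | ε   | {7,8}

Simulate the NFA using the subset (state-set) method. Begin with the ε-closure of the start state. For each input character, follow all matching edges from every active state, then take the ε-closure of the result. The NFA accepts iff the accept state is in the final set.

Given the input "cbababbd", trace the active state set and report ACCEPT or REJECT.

Answer: REJECT

Trace:
S₀ = ε-closure({0}) = {0,2}
'c' @ 1: {}  — no active states
rest 'bababbd' ignored (set empty)
end set {} — state 7 not in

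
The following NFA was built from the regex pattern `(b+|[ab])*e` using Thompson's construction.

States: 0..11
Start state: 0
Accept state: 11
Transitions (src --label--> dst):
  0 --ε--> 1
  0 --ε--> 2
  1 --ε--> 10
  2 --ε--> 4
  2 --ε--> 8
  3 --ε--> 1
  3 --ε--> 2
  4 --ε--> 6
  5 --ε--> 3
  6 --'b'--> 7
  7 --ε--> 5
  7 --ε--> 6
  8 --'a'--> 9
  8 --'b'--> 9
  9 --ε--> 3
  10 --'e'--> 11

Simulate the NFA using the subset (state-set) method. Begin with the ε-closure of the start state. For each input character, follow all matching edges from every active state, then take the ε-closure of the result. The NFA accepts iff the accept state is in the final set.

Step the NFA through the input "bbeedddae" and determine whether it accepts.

initial (ε-close {0}): {0,1,2,4,6,8,10}
'b' @ 1: {1,2,3,4,5,6,7,8,9,10}
'b' @ 2: {1,2,3,4,5,6,7,8,9,10}
'e' @ 3: {11}  ✓accept
'e' @ 4: {}  — dead — no transitions
rest 'dddae' ignored (set empty)
after full input: {}  (accept=11 not in)

Answer: REJECT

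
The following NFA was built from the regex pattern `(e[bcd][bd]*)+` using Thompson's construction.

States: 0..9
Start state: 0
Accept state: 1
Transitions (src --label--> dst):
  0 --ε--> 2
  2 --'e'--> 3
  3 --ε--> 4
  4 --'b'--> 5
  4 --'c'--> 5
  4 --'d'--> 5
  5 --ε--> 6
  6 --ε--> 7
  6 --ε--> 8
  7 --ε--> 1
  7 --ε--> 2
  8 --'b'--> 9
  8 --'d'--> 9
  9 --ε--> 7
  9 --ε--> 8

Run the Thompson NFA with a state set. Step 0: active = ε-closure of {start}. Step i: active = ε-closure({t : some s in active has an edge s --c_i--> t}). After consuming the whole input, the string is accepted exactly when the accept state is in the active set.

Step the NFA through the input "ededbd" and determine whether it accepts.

Answer: ACCEPT

Steps:
S₀ = ε-closure({0}) = {0,2}
'e' @ 1: {3,4}
'd' @ 2: {1,2,5,6,7,8}  (accept∈set)
'e' @ 3: {3,4}
'd' @ 4: {1,2,5,6,7,8}  (accept∈set)
'b' @ 5: {1,2,7,8,9}  (accept∈set)
'd' @ 6: {1,2,7,8,9}  (accept∈set)
end set {1,2,7,8,9} — state 1 in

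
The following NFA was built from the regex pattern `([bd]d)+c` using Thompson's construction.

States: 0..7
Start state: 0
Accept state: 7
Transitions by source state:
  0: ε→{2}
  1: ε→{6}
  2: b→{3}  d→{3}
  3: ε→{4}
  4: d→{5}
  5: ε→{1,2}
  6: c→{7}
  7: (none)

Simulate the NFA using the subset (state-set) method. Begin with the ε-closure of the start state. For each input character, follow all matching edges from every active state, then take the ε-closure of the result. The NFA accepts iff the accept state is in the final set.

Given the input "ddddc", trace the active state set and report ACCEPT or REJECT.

S₀ = ε-closure({0}) = {0,2}
'd' @ 1: {3,4}
'd' @ 2: {1,2,5,6}
'd' @ 3: {3,4}
'd' @ 4: {1,2,5,6}
'c' @ 5: {7}  (accept∈set)
after full input: {7}  (accept=7 in)

Answer: ACCEPT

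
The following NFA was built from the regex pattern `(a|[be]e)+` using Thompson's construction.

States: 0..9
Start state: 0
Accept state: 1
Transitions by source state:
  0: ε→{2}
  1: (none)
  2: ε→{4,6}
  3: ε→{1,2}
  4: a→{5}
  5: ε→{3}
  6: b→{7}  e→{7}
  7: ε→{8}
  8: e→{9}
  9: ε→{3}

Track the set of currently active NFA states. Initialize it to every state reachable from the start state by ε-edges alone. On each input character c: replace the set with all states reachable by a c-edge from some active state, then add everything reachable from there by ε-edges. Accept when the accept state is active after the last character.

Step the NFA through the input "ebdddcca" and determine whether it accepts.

Answer: REJECT

Derivation:
initial (ε-close {0}): {0,2,4,6}
'e' @ 1: {7,8}
'b' @ 2: {}  — dead — no transitions
rest 'dddcca' ignored (set empty)
after full input: {}  (accept=1 not in)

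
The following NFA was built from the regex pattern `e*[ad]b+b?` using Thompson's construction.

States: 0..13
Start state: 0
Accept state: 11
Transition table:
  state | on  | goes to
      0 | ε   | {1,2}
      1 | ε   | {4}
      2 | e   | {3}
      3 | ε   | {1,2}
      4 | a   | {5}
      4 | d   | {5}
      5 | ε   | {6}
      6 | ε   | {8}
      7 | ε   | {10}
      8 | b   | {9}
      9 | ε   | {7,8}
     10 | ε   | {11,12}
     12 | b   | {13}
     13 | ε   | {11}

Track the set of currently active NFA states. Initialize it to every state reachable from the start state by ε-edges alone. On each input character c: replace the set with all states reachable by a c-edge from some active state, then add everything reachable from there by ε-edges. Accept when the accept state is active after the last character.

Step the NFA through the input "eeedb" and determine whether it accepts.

S₀ = ε-closure({0}) = {0,1,2,4}
'e' @ 1: {1,2,3,4}
'e' @ 2: {1,2,3,4}
'e' @ 3: {1,2,3,4}
'd' @ 4: {5,6,8}
'b' @ 5: {7,8,9,10,11,12}  (accept∈set)
final: {7,8,9,10,11,12}; accept 11 in set

Answer: ACCEPT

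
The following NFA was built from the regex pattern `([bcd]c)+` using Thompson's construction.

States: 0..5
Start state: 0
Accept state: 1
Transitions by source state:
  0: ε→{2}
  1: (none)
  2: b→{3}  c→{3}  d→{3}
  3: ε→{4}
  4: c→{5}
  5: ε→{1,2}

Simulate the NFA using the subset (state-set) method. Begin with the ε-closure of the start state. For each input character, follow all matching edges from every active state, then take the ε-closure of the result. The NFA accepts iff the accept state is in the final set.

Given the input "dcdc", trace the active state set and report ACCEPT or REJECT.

initial (ε-close {0}): {0,2}
'd' @ 1: {3,4}
'c' @ 2: {1,2,5}  [accepting]
'd' @ 3: {3,4}
'c' @ 4: {1,2,5}  [accepting]
after full input: {1,2,5}  (accept=1 in)

Answer: ACCEPT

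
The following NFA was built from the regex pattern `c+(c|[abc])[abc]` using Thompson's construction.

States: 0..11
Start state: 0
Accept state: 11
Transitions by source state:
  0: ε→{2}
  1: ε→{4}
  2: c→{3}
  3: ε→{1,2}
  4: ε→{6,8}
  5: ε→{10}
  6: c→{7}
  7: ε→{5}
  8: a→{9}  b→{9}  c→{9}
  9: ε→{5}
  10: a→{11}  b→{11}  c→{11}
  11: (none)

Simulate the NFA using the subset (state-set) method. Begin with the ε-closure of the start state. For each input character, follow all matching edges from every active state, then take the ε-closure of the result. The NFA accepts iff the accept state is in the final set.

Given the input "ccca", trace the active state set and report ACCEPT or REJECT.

Answer: ACCEPT

Derivation:
initial (ε-close {0}): {0,2}
'c' @ 1: {1,2,3,4,6,8}
'c' @ 2: {1,2,3,4,5,6,7,8,9,10}
'c' @ 3: {1,2,3,4,5,6,7,8,9,10,11}  [accepting]
'a' @ 4: {5,9,10,11}  [accepting]
end set {5,9,10,11} — state 11 in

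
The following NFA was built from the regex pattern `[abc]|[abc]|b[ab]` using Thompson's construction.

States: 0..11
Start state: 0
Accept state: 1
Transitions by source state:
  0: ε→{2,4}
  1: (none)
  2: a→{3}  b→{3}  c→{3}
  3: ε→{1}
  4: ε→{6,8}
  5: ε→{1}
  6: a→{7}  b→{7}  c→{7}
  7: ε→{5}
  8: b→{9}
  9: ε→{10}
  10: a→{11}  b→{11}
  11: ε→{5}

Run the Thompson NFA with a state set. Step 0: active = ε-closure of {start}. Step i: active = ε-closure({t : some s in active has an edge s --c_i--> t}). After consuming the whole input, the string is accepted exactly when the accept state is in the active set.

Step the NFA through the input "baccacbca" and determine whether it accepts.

Answer: REJECT

Derivation:
initial (ε-close {0}): {0,2,4,6,8}
'b' @ 1: {1,3,5,7,9,10}  (accept∈set)
'a' @ 2: {1,5,11}  (accept∈set)
'c' @ 3: {}  — no active states
rest 'cacbca' ignored (set empty)
final: {}; accept 1 not in set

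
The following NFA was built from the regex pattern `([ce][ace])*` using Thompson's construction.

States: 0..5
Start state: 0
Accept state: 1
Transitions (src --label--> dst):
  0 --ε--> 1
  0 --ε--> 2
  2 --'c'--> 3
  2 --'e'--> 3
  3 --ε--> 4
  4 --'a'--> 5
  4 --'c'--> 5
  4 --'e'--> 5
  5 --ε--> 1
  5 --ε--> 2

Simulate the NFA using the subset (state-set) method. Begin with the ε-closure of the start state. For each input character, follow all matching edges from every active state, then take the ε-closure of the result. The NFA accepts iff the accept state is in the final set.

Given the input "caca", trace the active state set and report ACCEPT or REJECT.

start: ε-closure({0}) = {0,1,2}
'c' @ 1: {3,4}
'a' @ 2: {1,2,5}  (accept∈set)
'c' @ 3: {3,4}
'a' @ 4: {1,2,5}  (accept∈set)
end set {1,2,5} — state 1 in

Answer: ACCEPT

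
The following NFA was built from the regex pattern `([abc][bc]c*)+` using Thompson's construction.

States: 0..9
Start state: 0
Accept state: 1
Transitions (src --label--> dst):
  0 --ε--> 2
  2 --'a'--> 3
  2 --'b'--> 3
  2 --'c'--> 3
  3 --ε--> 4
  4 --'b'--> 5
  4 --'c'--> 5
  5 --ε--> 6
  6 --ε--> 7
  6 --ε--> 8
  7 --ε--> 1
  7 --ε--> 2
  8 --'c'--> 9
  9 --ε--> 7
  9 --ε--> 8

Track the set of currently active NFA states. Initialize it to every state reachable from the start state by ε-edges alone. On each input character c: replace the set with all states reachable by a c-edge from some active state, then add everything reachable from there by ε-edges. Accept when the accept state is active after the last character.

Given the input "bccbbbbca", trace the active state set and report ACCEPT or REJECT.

initial (ε-close {0}): {0,2}
'b' @ 1: {3,4}
'c' @ 2: {1,2,5,6,7,8}  [accepting]
'c' @ 3: {1,2,3,4,7,8,9}  [accepting]
'b' @ 4: {1,2,3,4,5,6,7,8}  [accepting]
'b' @ 5: {1,2,3,4,5,6,7,8}  [accepting]
'b' @ 6: {1,2,3,4,5,6,7,8}  [accepting]
'b' @ 7: {1,2,3,4,5,6,7,8}  [accepting]
'c' @ 8: {1,2,3,4,5,6,7,8,9}  [accepting]
'a' @ 9: {3,4}
end set {3,4} — state 1 not in

Answer: REJECT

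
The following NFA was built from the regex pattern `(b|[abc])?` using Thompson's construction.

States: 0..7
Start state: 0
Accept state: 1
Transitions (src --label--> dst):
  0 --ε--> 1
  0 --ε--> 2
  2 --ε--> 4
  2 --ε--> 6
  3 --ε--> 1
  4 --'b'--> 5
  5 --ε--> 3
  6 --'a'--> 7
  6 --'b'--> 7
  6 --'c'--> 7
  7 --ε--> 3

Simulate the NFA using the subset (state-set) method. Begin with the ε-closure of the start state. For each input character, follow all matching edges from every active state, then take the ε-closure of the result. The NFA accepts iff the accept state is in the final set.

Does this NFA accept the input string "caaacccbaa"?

Answer: REJECT

Steps:
S₀ = ε-closure({0}) = {0,1,2,4,6}
'c' @ 1: {1,3,7}  ✓accept
'a' @ 2: {}  — dead — no transitions
rest 'aacccbaa' ignored (set empty)
final: {}; accept 1 not in set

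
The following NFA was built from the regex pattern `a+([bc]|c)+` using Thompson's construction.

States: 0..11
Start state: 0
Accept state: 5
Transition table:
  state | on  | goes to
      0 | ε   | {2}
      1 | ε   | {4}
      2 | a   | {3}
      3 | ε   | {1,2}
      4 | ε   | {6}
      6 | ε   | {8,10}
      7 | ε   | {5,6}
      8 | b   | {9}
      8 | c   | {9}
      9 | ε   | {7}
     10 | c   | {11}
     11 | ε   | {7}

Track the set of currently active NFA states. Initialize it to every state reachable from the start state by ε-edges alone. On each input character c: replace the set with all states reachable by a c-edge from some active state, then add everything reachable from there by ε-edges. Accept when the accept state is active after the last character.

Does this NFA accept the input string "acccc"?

Answer: ACCEPT

Trace:
start: ε-closure({0}) = {0,2}
'a' @ 1: {1,2,3,4,6,8,10}
'c' @ 2: {5,6,7,8,9,10,11}  (accept∈set)
'c' @ 3: {5,6,7,8,9,10,11}  (accept∈set)
'c' @ 4: {5,6,7,8,9,10,11}  (accept∈set)
'c' @ 5: {5,6,7,8,9,10,11}  (accept∈set)
final: {5,6,7,8,9,10,11}; accept 5 in set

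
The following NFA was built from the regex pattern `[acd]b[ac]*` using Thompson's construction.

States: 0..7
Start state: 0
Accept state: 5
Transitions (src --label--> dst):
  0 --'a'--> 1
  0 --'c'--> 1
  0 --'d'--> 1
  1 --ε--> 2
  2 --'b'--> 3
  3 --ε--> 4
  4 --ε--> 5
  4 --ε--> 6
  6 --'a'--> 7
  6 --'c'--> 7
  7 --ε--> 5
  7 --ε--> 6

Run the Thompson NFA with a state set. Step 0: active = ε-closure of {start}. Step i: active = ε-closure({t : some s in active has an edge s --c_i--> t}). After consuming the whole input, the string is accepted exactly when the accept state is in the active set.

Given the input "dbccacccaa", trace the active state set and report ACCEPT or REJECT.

Answer: ACCEPT

Trace:
start: ε-closure({0}) = {0}
'd' @ 1: {1,2}
'b' @ 2: {3,4,5,6}  ✓accept
'c' @ 3: {5,6,7}  ✓accept
'c' @ 4: {5,6,7}  ✓accept
'a' @ 5: {5,6,7}  ✓accept
'c' @ 6: {5,6,7}  ✓accept
'c' @ 7: {5,6,7}  ✓accept
'c' @ 8: {5,6,7}  ✓accept
'a' @ 9: {5,6,7}  ✓accept
'a' @ 10: {5,6,7}  ✓accept
final: {5,6,7}; accept 5 in set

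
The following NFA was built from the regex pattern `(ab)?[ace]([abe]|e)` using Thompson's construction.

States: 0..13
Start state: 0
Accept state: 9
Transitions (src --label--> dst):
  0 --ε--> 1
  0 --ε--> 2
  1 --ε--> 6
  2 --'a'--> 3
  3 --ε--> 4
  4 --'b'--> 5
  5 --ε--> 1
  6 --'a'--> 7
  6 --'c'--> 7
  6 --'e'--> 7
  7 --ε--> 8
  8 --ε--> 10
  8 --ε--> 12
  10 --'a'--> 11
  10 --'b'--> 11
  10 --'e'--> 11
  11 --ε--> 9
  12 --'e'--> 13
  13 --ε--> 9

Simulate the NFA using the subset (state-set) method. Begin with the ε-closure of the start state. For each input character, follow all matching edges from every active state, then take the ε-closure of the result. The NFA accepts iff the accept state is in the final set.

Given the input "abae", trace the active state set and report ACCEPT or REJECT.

Answer: ACCEPT

Steps:
start: ε-closure({0}) = {0,1,2,6}
'a' @ 1: {3,4,7,8,10,12}
'b' @ 2: {1,5,6,9,11}  [accepting]
'a' @ 3: {7,8,10,12}
'e' @ 4: {9,11,13}  [accepting]
end set {9,11,13} — state 9 in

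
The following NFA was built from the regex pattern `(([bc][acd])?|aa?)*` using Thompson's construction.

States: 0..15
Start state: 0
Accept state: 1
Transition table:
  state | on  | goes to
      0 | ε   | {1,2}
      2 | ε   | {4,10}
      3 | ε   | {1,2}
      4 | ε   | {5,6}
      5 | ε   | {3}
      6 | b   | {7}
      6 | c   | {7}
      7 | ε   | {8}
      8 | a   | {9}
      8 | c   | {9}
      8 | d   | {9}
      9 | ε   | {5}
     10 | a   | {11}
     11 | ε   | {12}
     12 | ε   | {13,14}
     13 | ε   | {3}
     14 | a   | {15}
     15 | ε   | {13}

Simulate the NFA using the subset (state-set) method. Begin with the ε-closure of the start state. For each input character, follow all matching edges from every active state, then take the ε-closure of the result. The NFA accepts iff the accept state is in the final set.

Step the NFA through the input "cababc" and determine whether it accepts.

Answer: ACCEPT

Derivation:
initial (ε-close {0}): {0,1,2,3,4,5,6,10}
'c' @ 1: {7,8}
'a' @ 2: {1,2,3,4,5,6,9,10}  (accept∈set)
'b' @ 3: {7,8}
'a' @ 4: {1,2,3,4,5,6,9,10}  (accept∈set)
'b' @ 5: {7,8}
'c' @ 6: {1,2,3,4,5,6,9,10}  (accept∈set)
end set {1,2,3,4,5,6,9,10} — state 1 in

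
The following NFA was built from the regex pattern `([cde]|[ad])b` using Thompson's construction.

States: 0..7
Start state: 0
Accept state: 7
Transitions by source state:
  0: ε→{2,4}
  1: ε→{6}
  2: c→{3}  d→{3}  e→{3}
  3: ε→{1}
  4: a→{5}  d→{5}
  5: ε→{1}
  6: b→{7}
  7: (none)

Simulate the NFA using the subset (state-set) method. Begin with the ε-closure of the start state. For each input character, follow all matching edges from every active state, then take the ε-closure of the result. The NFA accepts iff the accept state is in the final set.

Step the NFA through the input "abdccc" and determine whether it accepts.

Answer: REJECT

Steps:
initial (ε-close {0}): {0,2,4}
'a' @ 1: {1,5,6}
'b' @ 2: {7}  [accepting]
'd' @ 3: {}  — dead — no transitions
rest 'ccc' ignored (set empty)
after full input: {}  (accept=7 not in)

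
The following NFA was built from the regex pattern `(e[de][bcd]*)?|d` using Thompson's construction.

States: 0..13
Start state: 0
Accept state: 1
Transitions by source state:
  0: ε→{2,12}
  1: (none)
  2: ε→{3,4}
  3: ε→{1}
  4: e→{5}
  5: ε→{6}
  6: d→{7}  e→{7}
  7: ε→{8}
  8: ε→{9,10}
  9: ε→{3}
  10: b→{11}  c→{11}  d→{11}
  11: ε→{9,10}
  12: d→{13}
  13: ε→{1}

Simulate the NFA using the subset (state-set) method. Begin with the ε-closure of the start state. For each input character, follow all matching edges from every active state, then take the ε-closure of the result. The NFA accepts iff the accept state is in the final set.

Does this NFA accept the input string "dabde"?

Answer: REJECT

Trace:
start: ε-closure({0}) = {0,1,2,3,4,12}
'd' @ 1: {1,13}  ✓accept
'a' @ 2: {}  — dead — no transitions
rest 'bde' ignored (set empty)
after full input: {}  (accept=1 not in)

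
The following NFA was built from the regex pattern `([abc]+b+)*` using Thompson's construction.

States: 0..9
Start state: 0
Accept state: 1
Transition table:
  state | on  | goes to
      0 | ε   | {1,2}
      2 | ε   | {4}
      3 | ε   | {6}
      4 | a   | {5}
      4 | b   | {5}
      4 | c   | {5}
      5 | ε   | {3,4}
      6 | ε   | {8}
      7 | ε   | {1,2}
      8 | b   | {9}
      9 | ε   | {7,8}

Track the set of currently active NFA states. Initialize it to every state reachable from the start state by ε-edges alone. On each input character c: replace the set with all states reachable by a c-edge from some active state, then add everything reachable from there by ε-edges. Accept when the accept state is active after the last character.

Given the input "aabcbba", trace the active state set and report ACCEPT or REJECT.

initial (ε-close {0}): {0,1,2,4}
'a' @ 1: {3,4,5,6,8}
'a' @ 2: {3,4,5,6,8}
'b' @ 3: {1,2,3,4,5,6,7,8,9}  [accepting]
'c' @ 4: {3,4,5,6,8}
'b' @ 5: {1,2,3,4,5,6,7,8,9}  [accepting]
'b' @ 6: {1,2,3,4,5,6,7,8,9}  [accepting]
'a' @ 7: {3,4,5,6,8}
final: {3,4,5,6,8}; accept 1 not in set

Answer: REJECT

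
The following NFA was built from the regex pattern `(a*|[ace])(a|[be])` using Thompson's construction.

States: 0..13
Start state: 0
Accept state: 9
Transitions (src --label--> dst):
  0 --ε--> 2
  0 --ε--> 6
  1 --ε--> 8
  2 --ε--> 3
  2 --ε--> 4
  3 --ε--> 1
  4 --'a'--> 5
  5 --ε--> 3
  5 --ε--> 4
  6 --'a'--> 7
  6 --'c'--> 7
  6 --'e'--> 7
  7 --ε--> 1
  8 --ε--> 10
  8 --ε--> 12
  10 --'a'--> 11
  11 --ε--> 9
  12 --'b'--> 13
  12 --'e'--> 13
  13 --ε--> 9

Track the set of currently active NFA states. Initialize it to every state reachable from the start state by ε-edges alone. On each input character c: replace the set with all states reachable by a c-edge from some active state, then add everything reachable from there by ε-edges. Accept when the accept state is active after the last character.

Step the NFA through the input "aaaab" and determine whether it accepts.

initial (ε-close {0}): {0,1,2,3,4,6,8,10,12}
'a' @ 1: {1,3,4,5,7,8,9,10,11,12}  ✓accept
'a' @ 2: {1,3,4,5,8,9,10,11,12}  ✓accept
'a' @ 3: {1,3,4,5,8,9,10,11,12}  ✓accept
'a' @ 4: {1,3,4,5,8,9,10,11,12}  ✓accept
'b' @ 5: {9,13}  ✓accept
final: {9,13}; accept 9 in set

Answer: ACCEPT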